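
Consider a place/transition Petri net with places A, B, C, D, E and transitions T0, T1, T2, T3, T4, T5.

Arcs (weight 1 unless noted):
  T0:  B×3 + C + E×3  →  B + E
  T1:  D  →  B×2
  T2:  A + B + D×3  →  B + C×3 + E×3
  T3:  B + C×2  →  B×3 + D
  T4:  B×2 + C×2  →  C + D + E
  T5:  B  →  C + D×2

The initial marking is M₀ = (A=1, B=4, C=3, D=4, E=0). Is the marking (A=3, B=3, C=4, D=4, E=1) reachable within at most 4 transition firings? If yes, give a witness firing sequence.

NO — not reachable within 4 firings

depth 0: 1 marking
depth 1: 6 markings reached so far
depth 2: 20 markings reached so far
depth 3: 47 markings reached so far
depth 4: 90 markings reached so far
target is not among the 90 markings reachable within 4 steps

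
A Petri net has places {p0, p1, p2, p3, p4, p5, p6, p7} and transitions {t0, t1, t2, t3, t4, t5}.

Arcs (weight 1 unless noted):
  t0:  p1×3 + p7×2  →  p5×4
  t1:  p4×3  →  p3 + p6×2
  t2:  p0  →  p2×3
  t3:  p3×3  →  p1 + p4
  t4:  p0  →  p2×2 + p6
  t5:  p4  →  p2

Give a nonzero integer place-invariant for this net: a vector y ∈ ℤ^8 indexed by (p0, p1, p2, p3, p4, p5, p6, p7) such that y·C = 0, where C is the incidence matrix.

y = (p0:6, p1:4, p2:2, p3:2, p4:2, p5:3, p6:2, p7:0)

Incidence matrix C (rows=places, cols=transitions):
       t0   t1   t2   t3   t4   t5
   p0   0    0   -1    0   -1    0
   p1  -3    0    0    1    0    0
   p2   0    0    3    0    2    1
   p3   0    1    0   -3    0    0
   p4   0   -3    0    1    0   -1
   p5   4    0    0    0    0    0
   p6   0    2    0    0    1    0
   p7  -2    0    0    0    0    0

Candidate y = [6, 4, 2, 2, 2, 3, 2, 0]; check y·C column-wise:
  col t0: 6·0 + 4·-3 + 2·0 + 2·0 + 2·0 + 3·4 + 2·0 + 0·-2 = 0
  col t1: 6·0 + 4·0 + 2·0 + 2·1 + 2·-3 + 3·0 + 2·2 = 0
  col t2: 6·-1 + 4·0 + 2·3 + 2·0 + 2·0 + 3·0 + 2·0 = 0
  col t3: 6·0 + 4·1 + 2·0 + 2·-3 + 2·1 + 3·0 + 2·0 = 0
  col t4: 6·-1 + 4·0 + 2·2 + 2·0 + 2·0 + 3·0 + 2·1 = 0
  col t5: 6·0 + 4·0 + 2·1 + 2·0 + 2·-1 + 3·0 + 2·0 = 0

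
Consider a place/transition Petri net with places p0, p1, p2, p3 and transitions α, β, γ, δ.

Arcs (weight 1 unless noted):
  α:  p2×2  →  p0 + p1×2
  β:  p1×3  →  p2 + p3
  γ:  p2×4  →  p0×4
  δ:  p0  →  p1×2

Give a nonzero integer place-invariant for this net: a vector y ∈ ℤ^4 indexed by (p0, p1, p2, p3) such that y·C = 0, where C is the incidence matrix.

y = (p0:2, p1:1, p2:2, p3:1)

Incidence matrix C (rows=places, cols=transitions):
        α    β    γ    δ
   p0   1    0    4   -1
   p1   2   -3    0    2
   p2  -2    1   -4    0
   p3   0    1    0    0

Candidate y = [2, 1, 2, 1]; check y·C column-wise:
  col α: 2·1 + 1·2 + 2·-2 + 1·0 = 0
  col β: 2·0 + 1·-3 + 2·1 + 1·1 = 0
  col γ: 2·4 + 1·0 + 2·-4 + 1·0 = 0
  col δ: 2·-1 + 1·2 + 2·0 + 1·0 = 0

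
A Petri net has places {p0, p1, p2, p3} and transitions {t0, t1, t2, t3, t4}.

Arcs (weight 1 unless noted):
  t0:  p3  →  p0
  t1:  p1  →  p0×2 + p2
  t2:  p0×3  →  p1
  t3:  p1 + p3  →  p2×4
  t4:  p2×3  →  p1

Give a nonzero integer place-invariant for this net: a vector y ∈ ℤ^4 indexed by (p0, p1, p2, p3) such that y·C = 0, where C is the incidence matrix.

Incidence matrix C (rows=places, cols=transitions):
       t0   t1   t2   t3   t4
   p0   1    2   -3    0    0
   p1   0   -1    1   -1    1
   p2   0    1    0    4   -3
   p3  -1    0    0   -1    0

Candidate y = [1, 3, 1, 1]; check y·C column-wise:
  col t0: 1·1 + 3·0 + 1·0 + 1·-1 = 0
  col t1: 1·2 + 3·-1 + 1·1 + 1·0 = 0
  col t2: 1·-3 + 3·1 + 1·0 + 1·0 = 0
  col t3: 1·0 + 3·-1 + 1·4 + 1·-1 = 0
  col t4: 1·0 + 3·1 + 1·-3 + 1·0 = 0

y = (p0:1, p1:3, p2:1, p3:1)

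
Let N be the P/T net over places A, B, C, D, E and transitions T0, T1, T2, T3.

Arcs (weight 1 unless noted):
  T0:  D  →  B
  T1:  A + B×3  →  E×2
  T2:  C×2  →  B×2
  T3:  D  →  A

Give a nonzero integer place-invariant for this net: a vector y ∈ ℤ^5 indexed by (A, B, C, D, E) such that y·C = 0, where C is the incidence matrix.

Incidence matrix C (rows=places, cols=transitions):
       T0   T1   T2   T3
    A   0   -1    0    1
    B   1   -3    2    0
    C   0    0   -2    0
    D  -1    0    0   -1
    E   0    2    0    0

Candidate y = [1, 1, 1, 1, 2]; check y·C column-wise:
  col T0: 1·0 + 1·1 + 1·0 + 1·-1 + 2·0 = 0
  col T1: 1·-1 + 1·-3 + 1·0 + 1·0 + 2·2 = 0
  col T2: 1·0 + 1·2 + 1·-2 + 1·0 + 2·0 = 0
  col T3: 1·1 + 1·0 + 1·0 + 1·-1 + 2·0 = 0

y = (A:1, B:1, C:1, D:1, E:2)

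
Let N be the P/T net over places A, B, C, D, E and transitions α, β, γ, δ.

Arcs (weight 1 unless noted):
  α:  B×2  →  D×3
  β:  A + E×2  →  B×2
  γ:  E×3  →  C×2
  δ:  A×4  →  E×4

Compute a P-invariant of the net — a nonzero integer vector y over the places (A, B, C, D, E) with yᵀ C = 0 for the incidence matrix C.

Incidence matrix C (rows=places, cols=transitions):
        α    β    γ    δ
    A   0   -1    0   -4
    B  -2    2    0    0
    C   0    0    2    0
    D   3    0    0    0
    E   0   -2   -3    4

Candidate y = [2, 3, 3, 2, 2]; check y·C column-wise:
  col α: 2·0 + 3·-2 + 3·0 + 2·3 + 2·0 = 0
  col β: 2·-1 + 3·2 + 3·0 + 2·0 + 2·-2 = 0
  col γ: 2·0 + 3·0 + 3·2 + 2·0 + 2·-3 = 0
  col δ: 2·-4 + 3·0 + 3·0 + 2·0 + 2·4 = 0

y = (A:2, B:3, C:3, D:2, E:2)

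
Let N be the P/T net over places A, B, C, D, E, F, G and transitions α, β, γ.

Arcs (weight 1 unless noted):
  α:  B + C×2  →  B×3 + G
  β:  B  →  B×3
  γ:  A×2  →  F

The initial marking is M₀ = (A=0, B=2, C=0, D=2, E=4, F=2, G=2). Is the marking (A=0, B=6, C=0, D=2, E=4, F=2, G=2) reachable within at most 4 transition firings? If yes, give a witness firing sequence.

YES — reachable via ⟨β, β⟩ (2 firings)

step 1: fire β:  (A=0, B=2, C=0, D=2, E=4, F=2, G=2) → (A=0, B=4, C=0, D=2, E=4, F=2, G=2)
step 2: fire β:  (A=0, B=4, C=0, D=2, E=4, F=2, G=2) → (A=0, B=6, C=0, D=2, E=4, F=2, G=2)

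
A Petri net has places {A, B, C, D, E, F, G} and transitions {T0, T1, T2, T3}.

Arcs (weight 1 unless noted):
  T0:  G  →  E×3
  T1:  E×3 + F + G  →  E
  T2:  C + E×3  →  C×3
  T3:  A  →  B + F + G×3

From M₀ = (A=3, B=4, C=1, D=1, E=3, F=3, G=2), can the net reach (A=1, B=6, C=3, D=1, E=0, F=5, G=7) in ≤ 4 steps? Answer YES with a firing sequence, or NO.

depth 0: 1 marking
depth 1: 5 markings reached so far
depth 2: 12 markings reached so far
depth 3: 22 markings reached so far
depth 4: 35 markings reached so far
target is not among the 35 markings reachable within 4 steps

NO — not reachable within 4 firings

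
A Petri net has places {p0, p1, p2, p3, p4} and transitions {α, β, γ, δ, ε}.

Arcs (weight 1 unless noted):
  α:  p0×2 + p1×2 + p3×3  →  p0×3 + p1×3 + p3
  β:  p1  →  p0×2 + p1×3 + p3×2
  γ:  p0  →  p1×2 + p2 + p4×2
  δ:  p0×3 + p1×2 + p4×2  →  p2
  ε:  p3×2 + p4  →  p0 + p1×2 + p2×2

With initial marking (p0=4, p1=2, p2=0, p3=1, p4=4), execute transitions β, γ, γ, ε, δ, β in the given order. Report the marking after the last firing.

step 1: fire β:  (p0=4, p1=2, p2=0, p3=1, p4=4) → (p0=6, p1=4, p2=0, p3=3, p4=4)
step 2: fire γ:  (p0=6, p1=4, p2=0, p3=3, p4=4) → (p0=5, p1=6, p2=1, p3=3, p4=6)
step 3: fire γ:  (p0=5, p1=6, p2=1, p3=3, p4=6) → (p0=4, p1=8, p2=2, p3=3, p4=8)
step 4: fire ε:  (p0=4, p1=8, p2=2, p3=3, p4=8) → (p0=5, p1=10, p2=4, p3=1, p4=7)
step 5: fire δ:  (p0=5, p1=10, p2=4, p3=1, p4=7) → (p0=2, p1=8, p2=5, p3=1, p4=5)
step 6: fire β:  (p0=2, p1=8, p2=5, p3=1, p4=5) → (p0=4, p1=10, p2=5, p3=3, p4=5)

(p0=4, p1=10, p2=5, p3=3, p4=5)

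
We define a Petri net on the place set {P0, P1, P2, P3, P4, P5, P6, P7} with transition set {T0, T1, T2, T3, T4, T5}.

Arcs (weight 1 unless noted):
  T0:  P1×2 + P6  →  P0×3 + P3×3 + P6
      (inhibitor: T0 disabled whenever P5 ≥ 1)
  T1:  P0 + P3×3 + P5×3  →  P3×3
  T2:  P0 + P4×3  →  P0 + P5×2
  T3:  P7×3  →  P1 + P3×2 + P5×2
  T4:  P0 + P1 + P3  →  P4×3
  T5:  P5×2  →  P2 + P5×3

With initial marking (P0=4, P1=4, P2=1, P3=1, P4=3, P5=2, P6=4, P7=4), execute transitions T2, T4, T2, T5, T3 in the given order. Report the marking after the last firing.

(P0=3, P1=4, P2=2, P3=2, P4=0, P5=9, P6=4, P7=1)

step 1: fire T2:  (P0=4, P1=4, P2=1, P3=1, P4=3, P5=2, P6=4, P7=4) → (P0=4, P1=4, P2=1, P3=1, P4=0, P5=4, P6=4, P7=4)
step 2: fire T4:  (P0=4, P1=4, P2=1, P3=1, P4=0, P5=4, P6=4, P7=4) → (P0=3, P1=3, P2=1, P3=0, P4=3, P5=4, P6=4, P7=4)
step 3: fire T2:  (P0=3, P1=3, P2=1, P3=0, P4=3, P5=4, P6=4, P7=4) → (P0=3, P1=3, P2=1, P3=0, P4=0, P5=6, P6=4, P7=4)
step 4: fire T5:  (P0=3, P1=3, P2=1, P3=0, P4=0, P5=6, P6=4, P7=4) → (P0=3, P1=3, P2=2, P3=0, P4=0, P5=7, P6=4, P7=4)
step 5: fire T3:  (P0=3, P1=3, P2=2, P3=0, P4=0, P5=7, P6=4, P7=4) → (P0=3, P1=4, P2=2, P3=2, P4=0, P5=9, P6=4, P7=1)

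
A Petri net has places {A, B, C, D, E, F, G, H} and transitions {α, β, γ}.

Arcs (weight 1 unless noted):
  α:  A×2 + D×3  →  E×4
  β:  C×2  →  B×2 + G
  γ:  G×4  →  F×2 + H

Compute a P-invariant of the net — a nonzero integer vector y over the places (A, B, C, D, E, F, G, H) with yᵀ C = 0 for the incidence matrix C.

Incidence matrix C (rows=places, cols=transitions):
        α    β    γ
    A  -2    0    0
    B   0    2    0
    C   0   -2    0
    D  -3    0    0
    E   4    0    0
    F   0    0    2
    G   0    1   -4
    H   0    0    1

Candidate y = [0, 1, 1, 0, 0, 0, 0, 0]; check y·C column-wise:
  col α: 0·-2 + 1·0 + 1·0 + 0·-3 + 0·4 = 0
  col β: 1·2 + 1·-2 + 0·1 = 0
  col γ: 1·0 + 1·0 + 0·2 + 0·-4 + 0·1 = 0

y = (A:0, B:1, C:1, D:0, E:0, F:0, G:0, H:0)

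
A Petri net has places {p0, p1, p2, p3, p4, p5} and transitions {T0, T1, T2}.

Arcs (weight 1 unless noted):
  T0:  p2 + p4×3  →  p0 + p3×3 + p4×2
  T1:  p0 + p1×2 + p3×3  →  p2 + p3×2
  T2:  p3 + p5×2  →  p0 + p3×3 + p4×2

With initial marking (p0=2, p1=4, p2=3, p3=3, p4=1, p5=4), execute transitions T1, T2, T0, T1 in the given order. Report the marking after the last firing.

step 1: fire T1:  (p0=2, p1=4, p2=3, p3=3, p4=1, p5=4) → (p0=1, p1=2, p2=4, p3=2, p4=1, p5=4)
step 2: fire T2:  (p0=1, p1=2, p2=4, p3=2, p4=1, p5=4) → (p0=2, p1=2, p2=4, p3=4, p4=3, p5=2)
step 3: fire T0:  (p0=2, p1=2, p2=4, p3=4, p4=3, p5=2) → (p0=3, p1=2, p2=3, p3=7, p4=2, p5=2)
step 4: fire T1:  (p0=3, p1=2, p2=3, p3=7, p4=2, p5=2) → (p0=2, p1=0, p2=4, p3=6, p4=2, p5=2)

(p0=2, p1=0, p2=4, p3=6, p4=2, p5=2)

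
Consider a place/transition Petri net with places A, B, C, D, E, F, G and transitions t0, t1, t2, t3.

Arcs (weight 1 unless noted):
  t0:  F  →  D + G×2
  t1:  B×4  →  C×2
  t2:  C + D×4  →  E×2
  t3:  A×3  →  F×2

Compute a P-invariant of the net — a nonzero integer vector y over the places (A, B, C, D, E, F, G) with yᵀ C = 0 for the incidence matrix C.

Incidence matrix C (rows=places, cols=transitions):
       t0   t1   t2   t3
    A   0    0    0   -3
    B   0   -4    0    0
    C   0    2   -1    0
    D   1    0   -4    0
    E   0    0    2    0
    F  -1    0    0    2
    G   2    0    0    0

Candidate y = [0, 1, 2, 0, 1, 0, 0]; check y·C column-wise:
  col t0: 1·0 + 2·0 + 0·1 + 1·0 + 0·-1 + 0·2 = 0
  col t1: 1·-4 + 2·2 + 1·0 = 0
  col t2: 1·0 + 2·-1 + 0·-4 + 1·2 = 0
  col t3: 0·-3 + 1·0 + 2·0 + 1·0 + 0·2 = 0

y = (A:0, B:1, C:2, D:0, E:1, F:0, G:0)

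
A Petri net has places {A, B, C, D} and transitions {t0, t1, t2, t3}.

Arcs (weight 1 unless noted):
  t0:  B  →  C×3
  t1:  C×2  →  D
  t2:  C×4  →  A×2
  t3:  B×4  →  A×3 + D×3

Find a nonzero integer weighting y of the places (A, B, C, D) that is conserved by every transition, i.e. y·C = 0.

Incidence matrix C (rows=places, cols=transitions):
       t0   t1   t2   t3
    A   0    0    2    3
    B  -1    0    0   -4
    C   3   -2   -4    0
    D   0    1    0    3

Candidate y = [2, 3, 1, 2]; check y·C column-wise:
  col t0: 2·0 + 3·-1 + 1·3 + 2·0 = 0
  col t1: 2·0 + 3·0 + 1·-2 + 2·1 = 0
  col t2: 2·2 + 3·0 + 1·-4 + 2·0 = 0
  col t3: 2·3 + 3·-4 + 1·0 + 2·3 = 0

y = (A:2, B:3, C:1, D:2)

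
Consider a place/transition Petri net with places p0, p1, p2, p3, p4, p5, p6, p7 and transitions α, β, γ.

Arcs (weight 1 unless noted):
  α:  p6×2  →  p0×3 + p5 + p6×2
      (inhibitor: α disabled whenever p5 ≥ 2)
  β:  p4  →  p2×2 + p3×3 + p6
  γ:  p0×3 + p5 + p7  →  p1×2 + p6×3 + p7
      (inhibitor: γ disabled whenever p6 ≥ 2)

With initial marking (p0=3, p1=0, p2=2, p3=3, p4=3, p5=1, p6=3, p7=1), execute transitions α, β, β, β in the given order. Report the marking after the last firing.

step 1: fire α:  (p0=3, p1=0, p2=2, p3=3, p4=3, p5=1, p6=3, p7=1) → (p0=6, p1=0, p2=2, p3=3, p4=3, p5=2, p6=3, p7=1)
step 2: fire β:  (p0=6, p1=0, p2=2, p3=3, p4=3, p5=2, p6=3, p7=1) → (p0=6, p1=0, p2=4, p3=6, p4=2, p5=2, p6=4, p7=1)
step 3: fire β:  (p0=6, p1=0, p2=4, p3=6, p4=2, p5=2, p6=4, p7=1) → (p0=6, p1=0, p2=6, p3=9, p4=1, p5=2, p6=5, p7=1)
step 4: fire β:  (p0=6, p1=0, p2=6, p3=9, p4=1, p5=2, p6=5, p7=1) → (p0=6, p1=0, p2=8, p3=12, p4=0, p5=2, p6=6, p7=1)

(p0=6, p1=0, p2=8, p3=12, p4=0, p5=2, p6=6, p7=1)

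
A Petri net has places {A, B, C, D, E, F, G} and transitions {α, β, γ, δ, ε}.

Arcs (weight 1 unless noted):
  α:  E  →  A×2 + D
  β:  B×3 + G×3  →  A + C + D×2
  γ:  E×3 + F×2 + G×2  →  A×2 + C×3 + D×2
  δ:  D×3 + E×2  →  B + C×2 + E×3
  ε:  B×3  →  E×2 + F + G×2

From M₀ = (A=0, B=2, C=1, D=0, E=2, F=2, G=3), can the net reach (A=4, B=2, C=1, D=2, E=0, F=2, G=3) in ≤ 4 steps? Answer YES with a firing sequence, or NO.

YES — reachable via ⟨α, α⟩ (2 firings)

step 1: fire α:  (A=0, B=2, C=1, D=0, E=2, F=2, G=3) → (A=2, B=2, C=1, D=1, E=1, F=2, G=3)
step 2: fire α:  (A=2, B=2, C=1, D=1, E=1, F=2, G=3) → (A=4, B=2, C=1, D=2, E=0, F=2, G=3)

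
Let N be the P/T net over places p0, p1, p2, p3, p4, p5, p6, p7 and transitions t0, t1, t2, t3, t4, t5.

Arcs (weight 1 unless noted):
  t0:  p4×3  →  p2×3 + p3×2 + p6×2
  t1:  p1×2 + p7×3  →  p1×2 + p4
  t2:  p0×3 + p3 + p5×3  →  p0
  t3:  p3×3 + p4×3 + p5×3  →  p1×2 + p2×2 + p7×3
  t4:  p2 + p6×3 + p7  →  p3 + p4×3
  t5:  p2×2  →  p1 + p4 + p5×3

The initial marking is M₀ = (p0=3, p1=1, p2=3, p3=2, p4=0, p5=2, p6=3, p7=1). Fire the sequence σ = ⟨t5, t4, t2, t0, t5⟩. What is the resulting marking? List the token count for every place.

(p0=1, p1=3, p2=1, p3=4, p4=2, p5=5, p6=2, p7=0)

step 1: fire t5:  (p0=3, p1=1, p2=3, p3=2, p4=0, p5=2, p6=3, p7=1) → (p0=3, p1=2, p2=1, p3=2, p4=1, p5=5, p6=3, p7=1)
step 2: fire t4:  (p0=3, p1=2, p2=1, p3=2, p4=1, p5=5, p6=3, p7=1) → (p0=3, p1=2, p2=0, p3=3, p4=4, p5=5, p6=0, p7=0)
step 3: fire t2:  (p0=3, p1=2, p2=0, p3=3, p4=4, p5=5, p6=0, p7=0) → (p0=1, p1=2, p2=0, p3=2, p4=4, p5=2, p6=0, p7=0)
step 4: fire t0:  (p0=1, p1=2, p2=0, p3=2, p4=4, p5=2, p6=0, p7=0) → (p0=1, p1=2, p2=3, p3=4, p4=1, p5=2, p6=2, p7=0)
step 5: fire t5:  (p0=1, p1=2, p2=3, p3=4, p4=1, p5=2, p6=2, p7=0) → (p0=1, p1=3, p2=1, p3=4, p4=2, p5=5, p6=2, p7=0)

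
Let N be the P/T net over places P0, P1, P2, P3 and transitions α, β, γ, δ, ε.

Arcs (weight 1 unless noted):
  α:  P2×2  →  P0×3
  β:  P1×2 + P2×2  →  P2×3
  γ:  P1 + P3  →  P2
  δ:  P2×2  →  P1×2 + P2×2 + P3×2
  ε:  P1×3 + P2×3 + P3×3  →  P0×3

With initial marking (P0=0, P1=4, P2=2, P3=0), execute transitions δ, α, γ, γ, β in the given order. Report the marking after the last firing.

step 1: fire δ:  (P0=0, P1=4, P2=2, P3=0) → (P0=0, P1=6, P2=2, P3=2)
step 2: fire α:  (P0=0, P1=6, P2=2, P3=2) → (P0=3, P1=6, P2=0, P3=2)
step 3: fire γ:  (P0=3, P1=6, P2=0, P3=2) → (P0=3, P1=5, P2=1, P3=1)
step 4: fire γ:  (P0=3, P1=5, P2=1, P3=1) → (P0=3, P1=4, P2=2, P3=0)
step 5: fire β:  (P0=3, P1=4, P2=2, P3=0) → (P0=3, P1=2, P2=3, P3=0)

(P0=3, P1=2, P2=3, P3=0)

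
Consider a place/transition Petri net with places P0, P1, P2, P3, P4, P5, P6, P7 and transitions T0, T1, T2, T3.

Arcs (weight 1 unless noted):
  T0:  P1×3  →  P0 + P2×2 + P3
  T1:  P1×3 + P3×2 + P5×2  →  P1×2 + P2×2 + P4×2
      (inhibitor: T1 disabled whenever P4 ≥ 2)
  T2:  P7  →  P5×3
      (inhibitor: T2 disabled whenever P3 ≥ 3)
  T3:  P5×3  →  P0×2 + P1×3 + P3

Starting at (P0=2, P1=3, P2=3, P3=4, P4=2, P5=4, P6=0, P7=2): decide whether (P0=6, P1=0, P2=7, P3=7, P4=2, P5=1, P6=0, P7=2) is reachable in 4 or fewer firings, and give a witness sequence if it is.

step 1: fire T0:  (P0=2, P1=3, P2=3, P3=4, P4=2, P5=4, P6=0, P7=2) → (P0=3, P1=0, P2=5, P3=5, P4=2, P5=4, P6=0, P7=2)
step 2: fire T3:  (P0=3, P1=0, P2=5, P3=5, P4=2, P5=4, P6=0, P7=2) → (P0=5, P1=3, P2=5, P3=6, P4=2, P5=1, P6=0, P7=2)
step 3: fire T0:  (P0=5, P1=3, P2=5, P3=6, P4=2, P5=1, P6=0, P7=2) → (P0=6, P1=0, P2=7, P3=7, P4=2, P5=1, P6=0, P7=2)

YES — reachable via ⟨T0, T3, T0⟩ (3 firings)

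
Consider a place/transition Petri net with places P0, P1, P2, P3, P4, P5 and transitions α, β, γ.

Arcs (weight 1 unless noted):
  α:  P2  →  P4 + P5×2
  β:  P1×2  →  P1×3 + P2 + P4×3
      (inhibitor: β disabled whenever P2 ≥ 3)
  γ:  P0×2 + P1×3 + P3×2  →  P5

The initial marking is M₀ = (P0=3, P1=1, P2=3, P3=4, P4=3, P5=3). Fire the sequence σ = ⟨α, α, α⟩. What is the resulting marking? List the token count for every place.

step 1: fire α:  (P0=3, P1=1, P2=3, P3=4, P4=3, P5=3) → (P0=3, P1=1, P2=2, P3=4, P4=4, P5=5)
step 2: fire α:  (P0=3, P1=1, P2=2, P3=4, P4=4, P5=5) → (P0=3, P1=1, P2=1, P3=4, P4=5, P5=7)
step 3: fire α:  (P0=3, P1=1, P2=1, P3=4, P4=5, P5=7) → (P0=3, P1=1, P2=0, P3=4, P4=6, P5=9)

(P0=3, P1=1, P2=0, P3=4, P4=6, P5=9)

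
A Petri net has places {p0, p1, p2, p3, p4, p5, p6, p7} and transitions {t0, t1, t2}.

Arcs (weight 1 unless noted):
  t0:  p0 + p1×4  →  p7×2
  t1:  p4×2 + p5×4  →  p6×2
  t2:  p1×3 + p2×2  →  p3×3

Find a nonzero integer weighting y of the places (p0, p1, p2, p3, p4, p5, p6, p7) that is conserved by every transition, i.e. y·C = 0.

Incidence matrix C (rows=places, cols=transitions):
       t0   t1   t2
   p0  -1    0    0
   p1  -4    0   -3
   p2   0    0   -2
   p3   0    0    3
   p4   0   -2    0
   p5   0   -4    0
   p6   0    2    0
   p7   2    0    0

Candidate y = [8, -2, 3, 0, 0, 0, 0, 0]; check y·C column-wise:
  col t0: 8·-1 + -2·-4 + 3·0 + 0·2 = 0
  col t1: 8·0 + -2·0 + 3·0 + 0·-2 + 0·-4 + 0·2 = 0
  col t2: 8·0 + -2·-3 + 3·-2 + 0·3 = 0

y = (p0:8, p1:-2, p2:3, p3:0, p4:0, p5:0, p6:0, p7:0)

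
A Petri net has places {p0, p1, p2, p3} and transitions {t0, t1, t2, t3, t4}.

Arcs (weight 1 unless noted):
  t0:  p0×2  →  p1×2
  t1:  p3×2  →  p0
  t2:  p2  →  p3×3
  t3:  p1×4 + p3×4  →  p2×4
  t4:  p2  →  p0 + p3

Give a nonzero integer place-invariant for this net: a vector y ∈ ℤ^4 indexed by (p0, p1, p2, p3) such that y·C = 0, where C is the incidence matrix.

Incidence matrix C (rows=places, cols=transitions):
       t0   t1   t2   t3   t4
   p0  -2    1    0    0    1
   p1   2    0    0   -4    0
   p2   0    0   -1    4   -1
   p3   0   -2    3   -4    1

Candidate y = [2, 2, 3, 1]; check y·C column-wise:
  col t0: 2·-2 + 2·2 + 3·0 + 1·0 = 0
  col t1: 2·1 + 2·0 + 3·0 + 1·-2 = 0
  col t2: 2·0 + 2·0 + 3·-1 + 1·3 = 0
  col t3: 2·0 + 2·-4 + 3·4 + 1·-4 = 0
  col t4: 2·1 + 2·0 + 3·-1 + 1·1 = 0

y = (p0:2, p1:2, p2:3, p3:1)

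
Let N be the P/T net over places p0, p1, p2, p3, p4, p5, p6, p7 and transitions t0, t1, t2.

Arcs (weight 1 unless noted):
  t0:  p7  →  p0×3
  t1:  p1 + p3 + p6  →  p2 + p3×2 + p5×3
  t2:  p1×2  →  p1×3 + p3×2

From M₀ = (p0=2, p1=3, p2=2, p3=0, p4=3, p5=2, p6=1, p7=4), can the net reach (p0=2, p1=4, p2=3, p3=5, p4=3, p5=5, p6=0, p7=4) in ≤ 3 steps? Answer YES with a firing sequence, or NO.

step 1: fire t2:  (p0=2, p1=3, p2=2, p3=0, p4=3, p5=2, p6=1, p7=4) → (p0=2, p1=4, p2=2, p3=2, p4=3, p5=2, p6=1, p7=4)
step 2: fire t1:  (p0=2, p1=4, p2=2, p3=2, p4=3, p5=2, p6=1, p7=4) → (p0=2, p1=3, p2=3, p3=3, p4=3, p5=5, p6=0, p7=4)
step 3: fire t2:  (p0=2, p1=3, p2=3, p3=3, p4=3, p5=5, p6=0, p7=4) → (p0=2, p1=4, p2=3, p3=5, p4=3, p5=5, p6=0, p7=4)

YES — reachable via ⟨t2, t1, t2⟩ (3 firings)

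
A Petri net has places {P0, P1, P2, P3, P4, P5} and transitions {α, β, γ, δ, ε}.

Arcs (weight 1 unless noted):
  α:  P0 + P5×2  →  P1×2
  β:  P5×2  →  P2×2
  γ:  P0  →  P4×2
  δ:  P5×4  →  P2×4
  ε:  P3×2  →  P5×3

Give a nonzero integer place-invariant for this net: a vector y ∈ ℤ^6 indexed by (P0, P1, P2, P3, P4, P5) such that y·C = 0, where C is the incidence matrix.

Incidence matrix C (rows=places, cols=transitions):
        α    β    γ    δ    ε
   P0  -1    0   -1    0    0
   P1   2    0    0    0    0
   P2   0    2    0    4    0
   P3   0    0    0    0   -2
   P4   0    0    2    0    0
   P5  -2   -2    0   -4    3

Candidate y = [2, 1, 0, 0, 1, 0]; check y·C column-wise:
  col α: 2·-1 + 1·2 + 1·0 + 0·-2 = 0
  col β: 2·0 + 1·0 + 0·2 + 1·0 + 0·-2 = 0
  col γ: 2·-1 + 1·0 + 1·2 = 0
  col δ: 2·0 + 1·0 + 0·4 + 1·0 + 0·-4 = 0
  col ε: 2·0 + 1·0 + 0·-2 + 1·0 + 0·3 = 0

y = (P0:2, P1:1, P2:0, P3:0, P4:1, P5:0)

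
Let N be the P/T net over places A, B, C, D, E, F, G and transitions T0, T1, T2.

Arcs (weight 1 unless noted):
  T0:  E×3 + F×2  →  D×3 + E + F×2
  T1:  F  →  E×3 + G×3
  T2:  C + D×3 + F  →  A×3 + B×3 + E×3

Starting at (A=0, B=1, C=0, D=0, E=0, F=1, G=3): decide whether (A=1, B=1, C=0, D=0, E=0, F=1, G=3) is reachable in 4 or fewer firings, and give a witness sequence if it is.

NO — not reachable within 4 firings

depth 0: 1 marking
depth 1: 2 markings reached so far
depth 2: 2 markings reached so far
(frontier empty at depth 2; search complete)
target is not among the 2 markings reachable within 4 steps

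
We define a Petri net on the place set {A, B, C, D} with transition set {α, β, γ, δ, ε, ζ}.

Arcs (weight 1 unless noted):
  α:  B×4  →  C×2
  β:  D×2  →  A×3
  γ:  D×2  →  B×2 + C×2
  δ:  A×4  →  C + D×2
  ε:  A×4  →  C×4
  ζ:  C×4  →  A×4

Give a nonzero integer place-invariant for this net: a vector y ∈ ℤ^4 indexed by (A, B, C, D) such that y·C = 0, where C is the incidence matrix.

Incidence matrix C (rows=places, cols=transitions):
        α    β    γ    δ    ε    ζ
    A   0    3    0   -4   -4    4
    B  -4    0    2    0    0    0
    C   2    0    2    1    4   -4
    D   0   -2   -2    2    0    0

Candidate y = [2, 1, 2, 3]; check y·C column-wise:
  col α: 2·0 + 1·-4 + 2·2 + 3·0 = 0
  col β: 2·3 + 1·0 + 2·0 + 3·-2 = 0
  col γ: 2·0 + 1·2 + 2·2 + 3·-2 = 0
  col δ: 2·-4 + 1·0 + 2·1 + 3·2 = 0
  col ε: 2·-4 + 1·0 + 2·4 + 3·0 = 0
  col ζ: 2·4 + 1·0 + 2·-4 + 3·0 = 0

y = (A:2, B:1, C:2, D:3)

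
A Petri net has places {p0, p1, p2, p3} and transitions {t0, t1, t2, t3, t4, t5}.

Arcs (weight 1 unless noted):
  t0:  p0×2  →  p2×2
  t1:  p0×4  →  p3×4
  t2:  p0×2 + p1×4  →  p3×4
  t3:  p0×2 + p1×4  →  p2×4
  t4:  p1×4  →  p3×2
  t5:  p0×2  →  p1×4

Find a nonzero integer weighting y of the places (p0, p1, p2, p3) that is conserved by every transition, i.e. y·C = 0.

y = (p0:2, p1:1, p2:2, p3:2)

Incidence matrix C (rows=places, cols=transitions):
       t0   t1   t2   t3   t4   t5
   p0  -2   -4   -2   -2    0   -2
   p1   0    0   -4   -4   -4    4
   p2   2    0    0    4    0    0
   p3   0    4    4    0    2    0

Candidate y = [2, 1, 2, 2]; check y·C column-wise:
  col t0: 2·-2 + 1·0 + 2·2 + 2·0 = 0
  col t1: 2·-4 + 1·0 + 2·0 + 2·4 = 0
  col t2: 2·-2 + 1·-4 + 2·0 + 2·4 = 0
  col t3: 2·-2 + 1·-4 + 2·4 + 2·0 = 0
  col t4: 2·0 + 1·-4 + 2·0 + 2·2 = 0
  col t5: 2·-2 + 1·4 + 2·0 + 2·0 = 0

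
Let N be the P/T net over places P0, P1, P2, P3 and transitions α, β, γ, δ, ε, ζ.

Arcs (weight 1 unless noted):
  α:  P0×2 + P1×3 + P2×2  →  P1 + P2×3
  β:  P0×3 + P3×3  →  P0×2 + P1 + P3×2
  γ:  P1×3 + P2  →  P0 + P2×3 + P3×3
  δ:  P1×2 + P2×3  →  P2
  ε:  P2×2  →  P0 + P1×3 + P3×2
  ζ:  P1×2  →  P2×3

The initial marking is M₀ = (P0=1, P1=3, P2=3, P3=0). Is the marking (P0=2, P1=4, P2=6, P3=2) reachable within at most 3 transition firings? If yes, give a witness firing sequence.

depth 0: 1 marking
depth 1: 5 markings reached so far
depth 2: 7 markings reached so far
depth 3: 17 markings reached so far
target is not among the 17 markings reachable within 3 steps

NO — not reachable within 3 firings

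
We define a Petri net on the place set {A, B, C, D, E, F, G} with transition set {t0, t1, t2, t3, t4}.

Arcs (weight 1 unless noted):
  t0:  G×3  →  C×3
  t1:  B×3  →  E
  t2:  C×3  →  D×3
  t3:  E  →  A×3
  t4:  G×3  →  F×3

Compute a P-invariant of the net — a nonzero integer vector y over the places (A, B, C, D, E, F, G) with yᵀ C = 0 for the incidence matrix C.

y = (A:1, B:1, C:0, D:0, E:3, F:0, G:0)

Incidence matrix C (rows=places, cols=transitions):
       t0   t1   t2   t3   t4
    A   0    0    0    3    0
    B   0   -3    0    0    0
    C   3    0   -3    0    0
    D   0    0    3    0    0
    E   0    1    0   -1    0
    F   0    0    0    0    3
    G  -3    0    0    0   -3

Candidate y = [1, 1, 0, 0, 3, 0, 0]; check y·C column-wise:
  col t0: 1·0 + 1·0 + 0·3 + 3·0 + 0·-3 = 0
  col t1: 1·0 + 1·-3 + 3·1 = 0
  col t2: 1·0 + 1·0 + 0·-3 + 0·3 + 3·0 = 0
  col t3: 1·3 + 1·0 + 3·-1 = 0
  col t4: 1·0 + 1·0 + 3·0 + 0·3 + 0·-3 = 0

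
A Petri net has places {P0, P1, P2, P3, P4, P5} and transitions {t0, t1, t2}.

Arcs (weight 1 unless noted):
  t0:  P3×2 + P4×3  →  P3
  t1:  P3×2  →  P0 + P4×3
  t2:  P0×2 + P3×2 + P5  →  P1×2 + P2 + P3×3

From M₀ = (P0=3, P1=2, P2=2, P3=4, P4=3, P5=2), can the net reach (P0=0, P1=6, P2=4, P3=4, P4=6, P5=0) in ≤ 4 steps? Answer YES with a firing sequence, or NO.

YES — reachable via ⟨t1, t2, t2⟩ (3 firings)

step 1: fire t1:  (P0=3, P1=2, P2=2, P3=4, P4=3, P5=2) → (P0=4, P1=2, P2=2, P3=2, P4=6, P5=2)
step 2: fire t2:  (P0=4, P1=2, P2=2, P3=2, P4=6, P5=2) → (P0=2, P1=4, P2=3, P3=3, P4=6, P5=1)
step 3: fire t2:  (P0=2, P1=4, P2=3, P3=3, P4=6, P5=1) → (P0=0, P1=6, P2=4, P3=4, P4=6, P5=0)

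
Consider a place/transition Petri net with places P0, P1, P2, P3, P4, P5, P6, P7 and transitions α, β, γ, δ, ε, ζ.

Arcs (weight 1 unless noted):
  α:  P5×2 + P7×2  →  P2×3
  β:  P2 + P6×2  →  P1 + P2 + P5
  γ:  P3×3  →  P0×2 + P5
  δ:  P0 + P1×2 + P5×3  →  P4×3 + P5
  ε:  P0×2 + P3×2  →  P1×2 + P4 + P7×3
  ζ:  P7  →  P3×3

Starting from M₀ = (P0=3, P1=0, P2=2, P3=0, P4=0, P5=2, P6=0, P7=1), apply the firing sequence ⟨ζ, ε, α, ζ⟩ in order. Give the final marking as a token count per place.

step 1: fire ζ:  (P0=3, P1=0, P2=2, P3=0, P4=0, P5=2, P6=0, P7=1) → (P0=3, P1=0, P2=2, P3=3, P4=0, P5=2, P6=0, P7=0)
step 2: fire ε:  (P0=3, P1=0, P2=2, P3=3, P4=0, P5=2, P6=0, P7=0) → (P0=1, P1=2, P2=2, P3=1, P4=1, P5=2, P6=0, P7=3)
step 3: fire α:  (P0=1, P1=2, P2=2, P3=1, P4=1, P5=2, P6=0, P7=3) → (P0=1, P1=2, P2=5, P3=1, P4=1, P5=0, P6=0, P7=1)
step 4: fire ζ:  (P0=1, P1=2, P2=5, P3=1, P4=1, P5=0, P6=0, P7=1) → (P0=1, P1=2, P2=5, P3=4, P4=1, P5=0, P6=0, P7=0)

(P0=1, P1=2, P2=5, P3=4, P4=1, P5=0, P6=0, P7=0)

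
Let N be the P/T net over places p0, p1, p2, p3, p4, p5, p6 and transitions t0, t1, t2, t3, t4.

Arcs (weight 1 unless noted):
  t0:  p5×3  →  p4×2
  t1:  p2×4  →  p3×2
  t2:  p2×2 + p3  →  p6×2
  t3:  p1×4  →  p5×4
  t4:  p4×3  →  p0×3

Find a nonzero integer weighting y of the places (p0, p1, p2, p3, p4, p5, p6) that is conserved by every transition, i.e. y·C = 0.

Incidence matrix C (rows=places, cols=transitions):
       t0   t1   t2   t3   t4
   p0   0    0    0    0    3
   p1   0    0    0   -4    0
   p2   0   -4   -2    0    0
   p3   0    2   -1    0    0
   p4   2    0    0    0   -3
   p5  -3    0    0    4    0
   p6   0    0    2    0    0

Candidate y = [3, 2, 0, 0, 3, 2, 0]; check y·C column-wise:
  col t0: 3·0 + 2·0 + 3·2 + 2·-3 = 0
  col t1: 3·0 + 2·0 + 0·-4 + 0·2 + 3·0 + 2·0 = 0
  col t2: 3·0 + 2·0 + 0·-2 + 0·-1 + 3·0 + 2·0 + 0·2 = 0
  col t3: 3·0 + 2·-4 + 3·0 + 2·4 = 0
  col t4: 3·3 + 2·0 + 3·-3 + 2·0 = 0

y = (p0:3, p1:2, p2:0, p3:0, p4:3, p5:2, p6:0)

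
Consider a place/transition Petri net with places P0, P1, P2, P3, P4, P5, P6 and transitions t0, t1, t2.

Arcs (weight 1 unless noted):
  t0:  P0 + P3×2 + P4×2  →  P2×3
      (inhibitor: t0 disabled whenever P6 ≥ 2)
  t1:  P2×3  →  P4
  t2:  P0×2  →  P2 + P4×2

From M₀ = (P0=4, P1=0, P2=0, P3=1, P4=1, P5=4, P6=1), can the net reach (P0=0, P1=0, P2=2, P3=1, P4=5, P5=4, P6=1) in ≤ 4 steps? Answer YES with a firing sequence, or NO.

YES — reachable via ⟨t2, t2⟩ (2 firings)

step 1: fire t2:  (P0=4, P1=0, P2=0, P3=1, P4=1, P5=4, P6=1) → (P0=2, P1=0, P2=1, P3=1, P4=3, P5=4, P6=1)
step 2: fire t2:  (P0=2, P1=0, P2=1, P3=1, P4=3, P5=4, P6=1) → (P0=0, P1=0, P2=2, P3=1, P4=5, P5=4, P6=1)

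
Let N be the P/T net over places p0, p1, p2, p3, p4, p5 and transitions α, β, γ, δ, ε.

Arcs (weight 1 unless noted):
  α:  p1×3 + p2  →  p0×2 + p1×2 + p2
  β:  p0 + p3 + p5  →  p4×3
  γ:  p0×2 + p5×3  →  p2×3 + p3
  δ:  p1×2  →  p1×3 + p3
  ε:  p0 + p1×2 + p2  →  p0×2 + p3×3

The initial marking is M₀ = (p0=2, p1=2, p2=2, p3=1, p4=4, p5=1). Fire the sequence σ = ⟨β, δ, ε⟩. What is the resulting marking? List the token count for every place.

step 1: fire β:  (p0=2, p1=2, p2=2, p3=1, p4=4, p5=1) → (p0=1, p1=2, p2=2, p3=0, p4=7, p5=0)
step 2: fire δ:  (p0=1, p1=2, p2=2, p3=0, p4=7, p5=0) → (p0=1, p1=3, p2=2, p3=1, p4=7, p5=0)
step 3: fire ε:  (p0=1, p1=3, p2=2, p3=1, p4=7, p5=0) → (p0=2, p1=1, p2=1, p3=4, p4=7, p5=0)

(p0=2, p1=1, p2=1, p3=4, p4=7, p5=0)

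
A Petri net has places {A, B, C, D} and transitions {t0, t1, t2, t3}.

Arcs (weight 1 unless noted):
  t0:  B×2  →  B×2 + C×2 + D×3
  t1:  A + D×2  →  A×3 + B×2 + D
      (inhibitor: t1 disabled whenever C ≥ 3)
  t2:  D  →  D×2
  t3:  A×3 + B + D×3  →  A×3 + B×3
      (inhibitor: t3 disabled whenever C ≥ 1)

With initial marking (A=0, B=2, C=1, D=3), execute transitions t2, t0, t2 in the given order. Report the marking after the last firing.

(A=0, B=2, C=3, D=8)

step 1: fire t2:  (A=0, B=2, C=1, D=3) → (A=0, B=2, C=1, D=4)
step 2: fire t0:  (A=0, B=2, C=1, D=4) → (A=0, B=2, C=3, D=7)
step 3: fire t2:  (A=0, B=2, C=3, D=7) → (A=0, B=2, C=3, D=8)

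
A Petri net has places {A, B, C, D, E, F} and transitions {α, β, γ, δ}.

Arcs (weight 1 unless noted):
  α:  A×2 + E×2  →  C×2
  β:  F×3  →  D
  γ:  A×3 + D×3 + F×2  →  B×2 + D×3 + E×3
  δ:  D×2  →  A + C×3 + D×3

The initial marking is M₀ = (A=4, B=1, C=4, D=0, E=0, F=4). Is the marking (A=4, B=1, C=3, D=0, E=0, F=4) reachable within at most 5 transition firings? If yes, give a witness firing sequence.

depth 0: 1 marking
depth 1: 2 markings reached so far
depth 2: 2 markings reached so far
(frontier empty at depth 2; search complete)
target is not among the 2 markings reachable within 5 steps

NO — not reachable within 5 firings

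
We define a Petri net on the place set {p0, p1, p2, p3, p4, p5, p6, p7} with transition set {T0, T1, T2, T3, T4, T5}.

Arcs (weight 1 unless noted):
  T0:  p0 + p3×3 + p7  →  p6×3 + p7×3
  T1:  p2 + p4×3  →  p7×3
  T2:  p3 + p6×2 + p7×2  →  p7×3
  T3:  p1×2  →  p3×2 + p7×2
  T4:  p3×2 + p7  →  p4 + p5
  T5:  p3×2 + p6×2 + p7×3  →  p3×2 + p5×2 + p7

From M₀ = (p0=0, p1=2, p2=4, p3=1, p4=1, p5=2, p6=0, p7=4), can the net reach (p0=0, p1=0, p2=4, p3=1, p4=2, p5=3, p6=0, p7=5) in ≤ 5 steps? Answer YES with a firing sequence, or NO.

step 1: fire T3:  (p0=0, p1=2, p2=4, p3=1, p4=1, p5=2, p6=0, p7=4) → (p0=0, p1=0, p2=4, p3=3, p4=1, p5=2, p6=0, p7=6)
step 2: fire T4:  (p0=0, p1=0, p2=4, p3=3, p4=1, p5=2, p6=0, p7=6) → (p0=0, p1=0, p2=4, p3=1, p4=2, p5=3, p6=0, p7=5)

YES — reachable via ⟨T3, T4⟩ (2 firings)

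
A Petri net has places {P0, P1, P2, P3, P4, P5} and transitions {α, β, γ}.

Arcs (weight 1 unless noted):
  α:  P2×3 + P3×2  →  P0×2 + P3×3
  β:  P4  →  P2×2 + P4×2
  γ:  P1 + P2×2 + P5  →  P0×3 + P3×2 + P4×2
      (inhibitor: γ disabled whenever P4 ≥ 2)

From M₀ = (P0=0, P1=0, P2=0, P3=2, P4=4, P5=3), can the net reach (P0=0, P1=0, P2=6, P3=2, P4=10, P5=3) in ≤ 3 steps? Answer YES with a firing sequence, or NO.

depth 0: 1 marking
depth 1: 2 markings reached so far
depth 2: 3 markings reached so far
depth 3: 5 markings reached so far
target is not among the 5 markings reachable within 3 steps

NO — not reachable within 3 firings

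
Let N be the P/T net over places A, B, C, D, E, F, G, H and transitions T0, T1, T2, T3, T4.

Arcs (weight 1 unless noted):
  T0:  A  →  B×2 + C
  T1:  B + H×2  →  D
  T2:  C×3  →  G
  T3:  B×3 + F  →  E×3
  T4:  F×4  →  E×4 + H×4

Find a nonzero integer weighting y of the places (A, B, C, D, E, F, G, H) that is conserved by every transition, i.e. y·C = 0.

Incidence matrix C (rows=places, cols=transitions):
       T0   T1   T2   T3   T4
    A  -1    0    0    0    0
    B   2   -1    0   -3    0
    C   1    0   -3    0    0
    D   0    1    0    0    0
    E   0    0    0    3    4
    F   0    0    0   -1   -4
    G   0    0    1    0    0
    H   0   -2    0    0    4

Candidate y = [4, 2, 0, 2, 3, 3, 0, 0]; check y·C column-wise:
  col T0: 4·-1 + 2·2 + 0·1 + 2·0 + 3·0 + 3·0 = 0
  col T1: 4·0 + 2·-1 + 2·1 + 3·0 + 3·0 + 0·-2 = 0
  col T2: 4·0 + 2·0 + 0·-3 + 2·0 + 3·0 + 3·0 + 0·1 = 0
  col T3: 4·0 + 2·-3 + 2·0 + 3·3 + 3·-1 = 0
  col T4: 4·0 + 2·0 + 2·0 + 3·4 + 3·-4 + 0·4 = 0

y = (A:4, B:2, C:0, D:2, E:3, F:3, G:0, H:0)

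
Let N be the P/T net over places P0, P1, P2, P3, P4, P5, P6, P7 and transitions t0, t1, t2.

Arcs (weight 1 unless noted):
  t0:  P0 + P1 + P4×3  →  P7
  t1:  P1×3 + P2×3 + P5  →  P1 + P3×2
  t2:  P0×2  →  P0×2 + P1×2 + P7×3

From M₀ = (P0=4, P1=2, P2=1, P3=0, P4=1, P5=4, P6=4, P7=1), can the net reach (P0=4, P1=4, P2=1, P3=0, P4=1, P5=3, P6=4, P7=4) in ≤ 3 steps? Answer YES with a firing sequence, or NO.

depth 0: 1 marking
depth 1: 2 markings reached so far
depth 2: 3 markings reached so far
depth 3: 4 markings reached so far
target is not among the 4 markings reachable within 3 steps

NO — not reachable within 3 firings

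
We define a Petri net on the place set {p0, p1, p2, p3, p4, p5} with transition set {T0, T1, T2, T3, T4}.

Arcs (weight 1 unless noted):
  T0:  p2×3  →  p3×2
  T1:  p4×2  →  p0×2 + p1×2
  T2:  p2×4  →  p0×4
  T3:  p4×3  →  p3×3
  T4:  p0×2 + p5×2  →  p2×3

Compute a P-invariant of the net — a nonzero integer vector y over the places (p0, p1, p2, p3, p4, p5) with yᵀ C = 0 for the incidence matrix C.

Incidence matrix C (rows=places, cols=transitions):
       T0   T1   T2   T3   T4
   p0   0    2    4    0   -2
   p1   0    2    0    0    0
   p2  -3    0   -4    0    3
   p3   2    0    0    3    0
   p4   0   -2    0   -3    0
   p5   0    0    0    0   -2

Candidate y = [2, 1, 2, 3, 3, 1]; check y·C column-wise:
  col T0: 2·0 + 1·0 + 2·-3 + 3·2 + 3·0 + 1·0 = 0
  col T1: 2·2 + 1·2 + 2·0 + 3·0 + 3·-2 + 1·0 = 0
  col T2: 2·4 + 1·0 + 2·-4 + 3·0 + 3·0 + 1·0 = 0
  col T3: 2·0 + 1·0 + 2·0 + 3·3 + 3·-3 + 1·0 = 0
  col T4: 2·-2 + 1·0 + 2·3 + 3·0 + 3·0 + 1·-2 = 0

y = (p0:2, p1:1, p2:2, p3:3, p4:3, p5:1)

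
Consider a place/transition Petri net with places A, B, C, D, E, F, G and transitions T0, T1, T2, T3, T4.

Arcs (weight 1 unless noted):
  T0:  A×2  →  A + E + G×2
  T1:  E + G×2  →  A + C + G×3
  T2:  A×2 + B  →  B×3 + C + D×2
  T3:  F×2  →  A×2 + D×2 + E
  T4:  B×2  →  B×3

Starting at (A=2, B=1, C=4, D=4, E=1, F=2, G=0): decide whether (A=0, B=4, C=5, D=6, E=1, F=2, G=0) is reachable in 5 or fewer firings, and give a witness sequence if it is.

YES — reachable via ⟨T2, T4⟩ (2 firings)

step 1: fire T2:  (A=2, B=1, C=4, D=4, E=1, F=2, G=0) → (A=0, B=3, C=5, D=6, E=1, F=2, G=0)
step 2: fire T4:  (A=0, B=3, C=5, D=6, E=1, F=2, G=0) → (A=0, B=4, C=5, D=6, E=1, F=2, G=0)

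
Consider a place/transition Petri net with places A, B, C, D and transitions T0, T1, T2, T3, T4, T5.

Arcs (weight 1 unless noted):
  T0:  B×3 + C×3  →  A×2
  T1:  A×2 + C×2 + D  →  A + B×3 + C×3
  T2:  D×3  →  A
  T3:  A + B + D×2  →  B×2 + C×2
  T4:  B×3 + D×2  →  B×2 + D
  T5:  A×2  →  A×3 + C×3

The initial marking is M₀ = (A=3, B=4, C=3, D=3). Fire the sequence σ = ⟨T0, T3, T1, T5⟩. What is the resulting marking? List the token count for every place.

step 1: fire T0:  (A=3, B=4, C=3, D=3) → (A=5, B=1, C=0, D=3)
step 2: fire T3:  (A=5, B=1, C=0, D=3) → (A=4, B=2, C=2, D=1)
step 3: fire T1:  (A=4, B=2, C=2, D=1) → (A=3, B=5, C=3, D=0)
step 4: fire T5:  (A=3, B=5, C=3, D=0) → (A=4, B=5, C=6, D=0)

(A=4, B=5, C=6, D=0)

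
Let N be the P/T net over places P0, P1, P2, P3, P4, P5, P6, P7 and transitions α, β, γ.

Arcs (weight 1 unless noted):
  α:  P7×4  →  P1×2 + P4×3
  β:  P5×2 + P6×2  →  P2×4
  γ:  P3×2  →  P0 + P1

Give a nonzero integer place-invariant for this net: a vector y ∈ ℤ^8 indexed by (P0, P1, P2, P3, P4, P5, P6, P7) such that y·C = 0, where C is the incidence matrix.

Incidence matrix C (rows=places, cols=transitions):
        α    β    γ
   P0   0    0    1
   P1   2    0    1
   P2   0    4    0
   P3   0    0   -2
   P4   3    0    0
   P5   0   -2    0
   P6   0   -2    0
   P7  -4    0    0

Candidate y = [2, 0, 0, 1, 0, 0, 0, 0]; check y·C column-wise:
  col α: 2·0 + 0·2 + 1·0 + 0·3 + 0·-4 = 0
  col β: 2·0 + 0·4 + 1·0 + 0·-2 + 0·-2 = 0
  col γ: 2·1 + 0·1 + 1·-2 = 0

y = (P0:2, P1:0, P2:0, P3:1, P4:0, P5:0, P6:0, P7:0)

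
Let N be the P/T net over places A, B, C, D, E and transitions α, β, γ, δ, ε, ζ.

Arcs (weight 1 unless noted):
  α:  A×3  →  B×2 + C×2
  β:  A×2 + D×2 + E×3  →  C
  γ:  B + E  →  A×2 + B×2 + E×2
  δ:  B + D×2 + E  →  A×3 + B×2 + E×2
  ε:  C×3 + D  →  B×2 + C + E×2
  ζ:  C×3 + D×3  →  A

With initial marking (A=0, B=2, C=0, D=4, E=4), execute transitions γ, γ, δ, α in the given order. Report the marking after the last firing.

(A=4, B=7, C=2, D=2, E=7)

step 1: fire γ:  (A=0, B=2, C=0, D=4, E=4) → (A=2, B=3, C=0, D=4, E=5)
step 2: fire γ:  (A=2, B=3, C=0, D=4, E=5) → (A=4, B=4, C=0, D=4, E=6)
step 3: fire δ:  (A=4, B=4, C=0, D=4, E=6) → (A=7, B=5, C=0, D=2, E=7)
step 4: fire α:  (A=7, B=5, C=0, D=2, E=7) → (A=4, B=7, C=2, D=2, E=7)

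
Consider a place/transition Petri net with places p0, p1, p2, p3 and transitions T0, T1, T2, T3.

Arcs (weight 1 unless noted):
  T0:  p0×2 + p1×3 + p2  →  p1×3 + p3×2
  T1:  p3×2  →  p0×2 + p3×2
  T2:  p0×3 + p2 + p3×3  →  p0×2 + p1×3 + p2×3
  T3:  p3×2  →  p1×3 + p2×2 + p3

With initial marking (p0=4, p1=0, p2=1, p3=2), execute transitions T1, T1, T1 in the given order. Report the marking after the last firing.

(p0=10, p1=0, p2=1, p3=2)

step 1: fire T1:  (p0=4, p1=0, p2=1, p3=2) → (p0=6, p1=0, p2=1, p3=2)
step 2: fire T1:  (p0=6, p1=0, p2=1, p3=2) → (p0=8, p1=0, p2=1, p3=2)
step 3: fire T1:  (p0=8, p1=0, p2=1, p3=2) → (p0=10, p1=0, p2=1, p3=2)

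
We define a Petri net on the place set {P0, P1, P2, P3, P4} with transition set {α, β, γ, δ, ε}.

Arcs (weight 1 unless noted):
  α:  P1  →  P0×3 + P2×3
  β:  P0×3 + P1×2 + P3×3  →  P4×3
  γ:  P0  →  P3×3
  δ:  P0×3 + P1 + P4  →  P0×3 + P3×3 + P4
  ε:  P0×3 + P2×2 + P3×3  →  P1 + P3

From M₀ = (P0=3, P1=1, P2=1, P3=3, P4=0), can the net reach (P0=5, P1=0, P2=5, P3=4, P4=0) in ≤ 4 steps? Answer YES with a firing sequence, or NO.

YES — reachable via ⟨α, γ, ε, α⟩ (4 firings)

step 1: fire α:  (P0=3, P1=1, P2=1, P3=3, P4=0) → (P0=6, P1=0, P2=4, P3=3, P4=0)
step 2: fire γ:  (P0=6, P1=0, P2=4, P3=3, P4=0) → (P0=5, P1=0, P2=4, P3=6, P4=0)
step 3: fire ε:  (P0=5, P1=0, P2=4, P3=6, P4=0) → (P0=2, P1=1, P2=2, P3=4, P4=0)
step 4: fire α:  (P0=2, P1=1, P2=2, P3=4, P4=0) → (P0=5, P1=0, P2=5, P3=4, P4=0)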